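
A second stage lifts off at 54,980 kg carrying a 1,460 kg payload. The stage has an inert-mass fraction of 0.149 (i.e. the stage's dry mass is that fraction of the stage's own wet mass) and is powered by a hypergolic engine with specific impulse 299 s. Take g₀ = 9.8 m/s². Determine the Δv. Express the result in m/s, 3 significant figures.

Δv ≈ 5160 m/s

Stage wet mass = m₀ − payload = 54,980 − 1,460 = 53,520 kg.
Stage dry mass = ε × stage wet mass = 0.149 × 53,520 = 7,974.48 kg.
Burnout mass m_f = stage dry + payload = 7,974.48 + 1,460 = 9,434.48 kg.
v_e = Isp · g₀ = 299 × 9.8 = 2930.2 m/s.
From the ideal rocket equation, Δv = v_e · ln(54,980/9,434.48) = 2930.2 × ln(5.828) = 2930.2 × 1.7626 ≈ 5165 m/s.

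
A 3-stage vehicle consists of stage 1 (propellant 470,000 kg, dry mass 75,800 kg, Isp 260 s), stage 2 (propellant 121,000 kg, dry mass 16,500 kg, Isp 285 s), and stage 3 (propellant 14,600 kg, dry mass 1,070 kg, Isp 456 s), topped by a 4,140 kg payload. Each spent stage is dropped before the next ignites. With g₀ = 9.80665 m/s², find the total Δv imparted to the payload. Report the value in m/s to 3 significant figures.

Ignition mass of stage 1 = 470,000+75,800 + 121,000+16,500 + 14,600+1,070 + 4,140 = 703,110 kg.
Stage 1: m₀ = 703,110 kg, m_f = 703,110 − 470,000 = 233,110 kg; Δv = 260×9.80665×ln(3.016) = 2549.7×1.1040 ≈ 2815 m/s.
Stage 2: m₀ = 157,310 kg, m_f = 157,310 − 121,000 = 36,310 kg; Δv = 285×9.80665×ln(4.332) = 2794.9×1.4661 ≈ 4098 m/s.
Stage 3: m₀ = 19,810 kg, m_f = 19,810 − 14,600 = 5,210 kg; Δv = 456×9.80665×ln(3.802) = 4471.8×1.3356 ≈ 5973 m/s.
Total Δv = 2815 + 4098 + 5973 = 12886 m/s.

Δv ≈ 12900 m/s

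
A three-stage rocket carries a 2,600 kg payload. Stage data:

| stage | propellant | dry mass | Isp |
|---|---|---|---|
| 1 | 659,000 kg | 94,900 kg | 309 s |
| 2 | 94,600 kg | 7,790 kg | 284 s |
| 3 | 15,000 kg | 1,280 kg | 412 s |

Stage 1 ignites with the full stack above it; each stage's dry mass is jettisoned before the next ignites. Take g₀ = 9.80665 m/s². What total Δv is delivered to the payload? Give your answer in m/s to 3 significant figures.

Ignition mass of stage 1 = 659,000+94,900 + 94,600+7,790 + 15,000+1,280 + 2,600 = 875,170 kg.
Stage 1: m₀ = 875,170 kg, m_f = 875,170 − 659,000 = 216,170 kg; Δv = 309×9.80665×ln(4.049) = 3030.3×1.3984 ≈ 4237 m/s.
Stage 2: m₀ = 121,270 kg, m_f = 121,270 − 94,600 = 26,670 kg; Δv = 284×9.80665×ln(4.547) = 2785.1×1.5145 ≈ 4218 m/s.
Stage 3: m₀ = 18,880 kg, m_f = 18,880 − 15,000 = 3,880 kg; Δv = 412×9.80665×ln(4.866) = 4040.3×1.5823 ≈ 6393 m/s.
Total Δv = 4237 + 4218 + 6393 = 14848 m/s.

Δv ≈ 14800 m/s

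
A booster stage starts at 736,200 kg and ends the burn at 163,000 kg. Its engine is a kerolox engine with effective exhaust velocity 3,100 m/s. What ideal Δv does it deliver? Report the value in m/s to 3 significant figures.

By the Tsiolkovsky rocket equation, Δv = v_e · ln(m₀/m_f) = 3100.0 × ln(4.517) = 3100.0 × 1.5078 ≈ 4674.0 m/s.

Δv ≈ 4670 m/s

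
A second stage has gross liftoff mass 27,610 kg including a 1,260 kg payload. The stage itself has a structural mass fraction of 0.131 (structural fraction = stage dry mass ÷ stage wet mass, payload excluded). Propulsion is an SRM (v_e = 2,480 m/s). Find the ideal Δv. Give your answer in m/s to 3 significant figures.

Stage wet mass = m₀ − payload = 27,610 − 1,260 = 26,350 kg.
Stage dry mass = ε × stage wet mass = 0.131 × 26,350 = 3,451.85 kg.
Burnout mass m_f = stage dry + payload = 3,451.85 + 1,260 = 4,711.85 kg.
Δv = v_e · ln(27,610/4,711.85) = 2480.0 × ln(5.86) = 2480.0 × 1.7681 ≈ 4385 m/s.

Δv ≈ 4380 m/s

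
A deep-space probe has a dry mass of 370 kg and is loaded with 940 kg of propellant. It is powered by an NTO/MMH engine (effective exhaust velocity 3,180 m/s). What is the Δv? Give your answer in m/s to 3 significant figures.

m₀ = m_dry + m_prop = 370 + 940 = 1,310 kg.
From the ideal rocket equation, Δv = v_e · ln(m₀/m_f) = 3180.0 × ln(3.541) = 3180.0 × 1.2643 ≈ 4020.4 m/s.

Δv ≈ 4020 m/s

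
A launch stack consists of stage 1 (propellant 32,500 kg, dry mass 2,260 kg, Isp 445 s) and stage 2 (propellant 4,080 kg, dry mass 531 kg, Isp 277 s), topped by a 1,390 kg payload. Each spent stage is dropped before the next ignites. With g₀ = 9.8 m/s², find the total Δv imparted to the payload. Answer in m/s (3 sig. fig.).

Ignition mass of stage 1 = 32,500+2,260 + 4,080+531 + 1,390 = 40,761 kg.
Stage 1: m₀ = 40,761 kg, m_f = 40,761 − 32,500 = 8,261 kg; Δv = 445×9.8×ln(4.934) = 4361.0×1.5962 ≈ 6961 m/s.
Stage 2: m₀ = 6,001 kg, m_f = 6,001 − 4,080 = 1,921 kg; Δv = 277×9.8×ln(3.124) = 2714.6×1.1391 ≈ 3092 m/s.
Total Δv = 6961 + 3092 = 10053 m/s.

Δv ≈ 10100 m/s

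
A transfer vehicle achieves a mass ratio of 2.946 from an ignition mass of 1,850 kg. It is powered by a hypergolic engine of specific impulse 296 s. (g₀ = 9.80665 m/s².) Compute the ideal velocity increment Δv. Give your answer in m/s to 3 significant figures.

v_e = Isp · g₀ = 296 × 9.80665 = 2902.8 m/s.
Δv = v_e · ln(2.946) = 2902.8 × 1.0804 ≈ 3136.3 m/s.

Δv ≈ 3140 m/s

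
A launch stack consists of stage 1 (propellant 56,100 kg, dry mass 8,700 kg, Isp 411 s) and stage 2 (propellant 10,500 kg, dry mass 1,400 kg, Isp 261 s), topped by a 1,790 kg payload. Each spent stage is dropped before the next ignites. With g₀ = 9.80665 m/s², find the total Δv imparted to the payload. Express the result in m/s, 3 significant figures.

Ignition mass of stage 1 = 56,100+8,700 + 10,500+1,400 + 1,790 = 78,490 kg.
Stage 1: m₀ = 78,490 kg, m_f = 78,490 − 56,100 = 22,390 kg; Δv = 411×9.80665×ln(3.506) = 4030.5×1.2544 ≈ 5056 m/s.
Stage 2: m₀ = 13,690 kg, m_f = 13,690 − 10,500 = 3,190 kg; Δv = 261×9.80665×ln(4.292) = 2559.5×1.4566 ≈ 3728 m/s.
Total Δv = 5056 + 3728 = 8784 m/s.

Δv ≈ 8780 m/s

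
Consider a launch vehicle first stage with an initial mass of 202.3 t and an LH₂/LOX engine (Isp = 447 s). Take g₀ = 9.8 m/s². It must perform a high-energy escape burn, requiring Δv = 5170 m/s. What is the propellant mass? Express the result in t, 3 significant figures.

propellant mass ≈ 140 t

v_e = Isp · g₀ = 447 × 9.8 = 4380.6 m/s.
Using Δv = v_e ln(m₀/m_f): m₀/m_f = exp(Δv / v_e) = exp(5170 / 4380.6) = exp(1.1802) = 3.2550.
m_f = 202.3 / 3.2550 = 62.1505 t, so propellant = m₀ − m_f = 202.3 − 62.1505 = 140.1495 t.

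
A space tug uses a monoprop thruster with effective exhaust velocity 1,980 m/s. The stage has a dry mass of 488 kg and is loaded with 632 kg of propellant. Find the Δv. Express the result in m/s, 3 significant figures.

m₀ = m_dry + m_prop = 488 + 632 = 1,120 kg.
Rocket equation: Δv = v_e · ln(m₀/m_f) = 1980.0 × ln(2.295) = 1980.0 × 0.8308 ≈ 1644.9 m/s.

Δv ≈ 1640 m/s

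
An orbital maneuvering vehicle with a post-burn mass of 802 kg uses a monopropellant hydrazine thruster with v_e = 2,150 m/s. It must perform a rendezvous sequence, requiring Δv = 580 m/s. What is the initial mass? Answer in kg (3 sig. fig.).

initial mass ≈ 1050 kg

From the ideal rocket equation, m₀/m_f = exp(Δv / v_e) = exp(580 / 2150.0) = exp(0.2698) = 1.3097.
m₀ = m_f × 1.3097 = 802 × 1.3097 = 1,050.38 kg.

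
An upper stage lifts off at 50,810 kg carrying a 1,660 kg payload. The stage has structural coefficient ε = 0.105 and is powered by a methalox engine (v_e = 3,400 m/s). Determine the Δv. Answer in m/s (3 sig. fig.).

Stage wet mass = m₀ − payload = 50,810 − 1,660 = 49,150 kg.
Stage dry mass = ε × stage wet mass = 0.105 × 49,150 = 5,160.75 kg.
Burnout mass m_f = stage dry + payload = 5,160.75 + 1,660 = 6,820.75 kg.
Rocket equation: Δv = v_e · ln(50,810/6,820.75) = 3400.0 × ln(7.449) = 3400.0 × 2.0081 ≈ 6828 m/s.

Δv ≈ 6830 m/s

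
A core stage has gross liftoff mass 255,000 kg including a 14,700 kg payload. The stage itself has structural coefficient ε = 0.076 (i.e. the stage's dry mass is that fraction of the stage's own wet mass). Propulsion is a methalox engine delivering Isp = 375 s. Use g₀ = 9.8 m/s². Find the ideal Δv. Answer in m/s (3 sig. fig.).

Stage wet mass = m₀ − payload = 255,000 − 14,700 = 240,300 kg.
Stage dry mass = ε × stage wet mass = 0.076 × 240,300 = 18,262.8 kg.
Burnout mass m_f = stage dry + payload = 18,262.8 + 14,700 = 32,962.8 kg.
v_e = Isp · g₀ = 375 × 9.8 = 3675.0 m/s.
From the ideal rocket equation, Δv = v_e · ln(255,000/32,962.8) = 3675.0 × ln(7.736) = 3675.0 × 2.0459 ≈ 7519 m/s.

Δv ≈ 7520 m/s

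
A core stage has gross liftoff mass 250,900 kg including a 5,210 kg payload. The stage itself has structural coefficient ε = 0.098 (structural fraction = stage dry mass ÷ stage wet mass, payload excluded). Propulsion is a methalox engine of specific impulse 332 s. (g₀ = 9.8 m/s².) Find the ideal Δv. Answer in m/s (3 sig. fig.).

Stage wet mass = m₀ − payload = 250,900 − 5,210 = 245,690 kg.
Stage dry mass = ε × stage wet mass = 0.098 × 245,690 = 24,077.6 kg.
Burnout mass m_f = stage dry + payload = 24,077.6 + 5,210 = 29,287.6 kg.
v_e = Isp · g₀ = 332 × 9.8 = 3253.6 m/s.
From the ideal rocket equation, Δv = v_e · ln(250,900/29,287.6) = 3253.6 × ln(8.567) = 3253.6 × 2.1479 ≈ 6988 m/s.

Δv ≈ 6990 m/s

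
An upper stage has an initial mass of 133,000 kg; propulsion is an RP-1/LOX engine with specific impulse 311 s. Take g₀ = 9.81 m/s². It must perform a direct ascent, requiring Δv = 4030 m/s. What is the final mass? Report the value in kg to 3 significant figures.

v_e = Isp · g₀ = 311 × 9.81 = 3050.9 m/s.
Using Δv = v_e ln(m₀/m_f): m₀/m_f = exp(Δv / v_e) = exp(4030 / 3050.9) = exp(1.3209) = 3.7469.
m_f = m₀ / 3.7469 = 133,000 / 3.7469 = 35,496 kg.

final mass ≈ 35500 kg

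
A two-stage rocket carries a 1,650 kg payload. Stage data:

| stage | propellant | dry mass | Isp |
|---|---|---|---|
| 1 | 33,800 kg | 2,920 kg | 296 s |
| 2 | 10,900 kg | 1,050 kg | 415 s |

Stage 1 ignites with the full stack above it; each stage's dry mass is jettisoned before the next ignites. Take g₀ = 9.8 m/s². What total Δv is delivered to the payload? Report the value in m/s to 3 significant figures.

Δv ≈ 9810 m/s

Ignition mass of stage 1 = 33,800+2,920 + 10,900+1,050 + 1,650 = 50,320 kg.
Stage 1: m₀ = 50,320 kg, m_f = 50,320 − 33,800 = 16,520 kg; Δv = 296×9.8×ln(3.046) = 2900.8×1.1138 ≈ 3231 m/s.
Stage 2: m₀ = 13,600 kg, m_f = 13,600 − 10,900 = 2,700 kg; Δv = 415×9.8×ln(5.037) = 4067.0×1.6168 ≈ 6576 m/s.
Total Δv = 3231 + 6576 = 9807 m/s.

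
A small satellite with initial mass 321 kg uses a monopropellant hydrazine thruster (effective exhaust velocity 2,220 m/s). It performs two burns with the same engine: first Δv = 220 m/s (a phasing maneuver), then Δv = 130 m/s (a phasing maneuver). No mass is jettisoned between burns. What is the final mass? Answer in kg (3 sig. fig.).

final mass ≈ 274 kg

After the first burn: m = 321 × exp(−220/2220.0) = 321 × 0.90565 = 290.714 kg.
After the second burn: m = 290.714 × exp(−130/2220.0) = 290.714 × 0.94312 = 274.178 kg.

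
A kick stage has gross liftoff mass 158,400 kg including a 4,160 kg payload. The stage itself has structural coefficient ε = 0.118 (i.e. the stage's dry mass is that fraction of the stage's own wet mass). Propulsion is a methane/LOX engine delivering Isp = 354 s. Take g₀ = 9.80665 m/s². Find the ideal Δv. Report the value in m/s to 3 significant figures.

Stage wet mass = m₀ − payload = 158,400 − 4,160 = 154,240 kg.
Stage dry mass = ε × stage wet mass = 0.118 × 154,240 = 18,200.3 kg.
Burnout mass m_f = stage dry + payload = 18,200.3 + 4,160 = 22,360.3 kg.
v_e = Isp · g₀ = 354 × 9.80665 = 3471.6 m/s.
From the ideal rocket equation, Δv = v_e · ln(158,400/22,360.3) = 3471.6 × ln(7.084) = 3471.6 × 1.9578 ≈ 6797 m/s.

Δv ≈ 6800 m/s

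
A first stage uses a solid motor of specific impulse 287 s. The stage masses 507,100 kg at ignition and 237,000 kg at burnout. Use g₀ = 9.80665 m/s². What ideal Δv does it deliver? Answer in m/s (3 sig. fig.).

v_e = Isp · g₀ = 287 × 9.80665 = 2814.5 m/s.
Δv = v_e · ln(m₀/m_f) = 2814.5 × ln(2.14) = 2814.5 × 0.7606 ≈ 2140.9 m/s.

Δv ≈ 2140 m/s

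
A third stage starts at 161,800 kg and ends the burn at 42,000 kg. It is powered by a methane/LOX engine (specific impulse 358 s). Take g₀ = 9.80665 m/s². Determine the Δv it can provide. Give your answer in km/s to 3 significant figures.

v_e = Isp · g₀ = 358 × 9.80665 = 3510.8 m/s.
Δv = v_e · ln(m₀/m_f) = 3510.8 × ln(3.852) = 3510.8 × 1.3487 ≈ 4735.0 m/s.

Δv ≈ 4.73 km/s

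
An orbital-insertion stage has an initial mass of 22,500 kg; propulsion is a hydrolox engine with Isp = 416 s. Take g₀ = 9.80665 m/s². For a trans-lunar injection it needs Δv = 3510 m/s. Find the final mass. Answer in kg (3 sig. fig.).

v_e = Isp · g₀ = 416 × 9.80665 = 4079.6 m/s.
m₀/m_f = exp(Δv / v_e) = exp(3510 / 4079.6) = exp(0.8604) = 2.3641.
m_f = m₀ / 2.3641 = 22,500 / 2.3641 = 9,517.36 kg.

final mass ≈ 9520 kg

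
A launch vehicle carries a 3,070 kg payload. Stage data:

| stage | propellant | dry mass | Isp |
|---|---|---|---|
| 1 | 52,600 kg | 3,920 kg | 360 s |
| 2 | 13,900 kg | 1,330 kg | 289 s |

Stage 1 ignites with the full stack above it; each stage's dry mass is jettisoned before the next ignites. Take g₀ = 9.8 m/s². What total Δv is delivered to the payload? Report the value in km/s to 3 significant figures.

Δv ≈ 8.32 km/s

Ignition mass of stage 1 = 52,600+3,920 + 13,900+1,330 + 3,070 = 74,820 kg.
Stage 1: m₀ = 74,820 kg, m_f = 74,820 − 52,600 = 22,220 kg; Δv = 360×9.8×ln(3.367) = 3528.0×1.2141 ≈ 4283 m/s.
Stage 2: m₀ = 18,300 kg, m_f = 18,300 − 13,900 = 4,400 kg; Δv = 289×9.8×ln(4.159) = 2832.2×1.4253 ≈ 4037 m/s.
Total Δv = 4283 + 4037 = 8320 m/s.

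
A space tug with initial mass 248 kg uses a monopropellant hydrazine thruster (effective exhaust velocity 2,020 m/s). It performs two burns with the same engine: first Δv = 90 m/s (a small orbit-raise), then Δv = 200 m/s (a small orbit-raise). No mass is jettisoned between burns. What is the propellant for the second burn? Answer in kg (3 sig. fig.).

propellant for the second burn ≈ 22.4 kg

After the first burn: m = 248 × exp(−90/2020.0) = 248 × 0.95642 = 237.192 kg.
After the second burn: m = 237.192 × exp(−200/2020.0) = 237.192 × 0.90573 = 214.832 kg.
Second-burn propellant = 237.192 − 214.832 = 22.36 kg.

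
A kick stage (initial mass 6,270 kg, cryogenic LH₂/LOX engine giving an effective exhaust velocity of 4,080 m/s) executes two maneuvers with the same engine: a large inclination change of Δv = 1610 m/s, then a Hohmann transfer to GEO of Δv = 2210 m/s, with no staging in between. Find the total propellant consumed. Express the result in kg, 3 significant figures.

total propellant consumed ≈ 3810 kg

After the first burn: m = 6270 × exp(−1610/4080.0) = 6270 × 0.67394 = 4,225.6 kg.
After the second burn: m = 4,225.6 × exp(−2210/4080.0) = 4,225.6 × 0.58178 = 2,458.37 kg.
Total propellant = m₀ − m_final = 6270 − 2,458.37 = 3,811.63 kg.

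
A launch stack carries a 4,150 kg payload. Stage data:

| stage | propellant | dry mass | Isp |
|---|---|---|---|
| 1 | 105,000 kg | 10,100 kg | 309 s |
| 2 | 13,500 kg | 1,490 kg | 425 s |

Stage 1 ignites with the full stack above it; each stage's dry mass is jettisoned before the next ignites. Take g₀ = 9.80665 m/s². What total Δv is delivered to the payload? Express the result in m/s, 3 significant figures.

Δv ≈ 9710 m/s

Ignition mass of stage 1 = 105,000+10,100 + 13,500+1,490 + 4,150 = 134,240 kg.
Stage 1: m₀ = 134,240 kg, m_f = 134,240 − 105,000 = 29,240 kg; Δv = 309×9.80665×ln(4.591) = 3030.3×1.5241 ≈ 4618 m/s.
Stage 2: m₀ = 19,140 kg, m_f = 19,140 − 13,500 = 5,640 kg; Δv = 425×9.80665×ln(3.394) = 4167.8×1.2219 ≈ 5093 m/s.
Total Δv = 4618 + 5093 = 9711 m/s.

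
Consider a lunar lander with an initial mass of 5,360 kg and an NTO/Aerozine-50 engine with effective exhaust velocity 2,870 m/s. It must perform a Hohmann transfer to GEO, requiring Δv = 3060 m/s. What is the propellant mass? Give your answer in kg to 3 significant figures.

propellant mass ≈ 3510 kg

By the Tsiolkovsky rocket equation, m₀/m_f = exp(Δv / v_e) = exp(3060 / 2870.0) = exp(1.0662) = 2.9043.
m_f = 5,360 / 2.9043 = 1,845.54 kg, so propellant = m₀ − m_f = 5,360 − 1,845.54 = 3,514.46 kg.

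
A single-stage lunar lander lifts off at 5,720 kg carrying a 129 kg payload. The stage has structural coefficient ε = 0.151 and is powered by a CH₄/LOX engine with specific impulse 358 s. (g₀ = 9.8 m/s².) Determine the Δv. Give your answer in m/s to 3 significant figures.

Stage wet mass = m₀ − payload = 5,720 − 129 = 5,591 kg.
Stage dry mass = ε × stage wet mass = 0.151 × 5,591 = 844.241 kg.
Burnout mass m_f = stage dry + payload = 844.241 + 129 = 973.241 kg.
v_e = Isp · g₀ = 358 × 9.8 = 3508.4 m/s.
Δv = v_e · ln(5,720/973.241) = 3508.4 × ln(5.877) = 3508.4 × 1.7711 ≈ 6214 m/s.

Δv ≈ 6210 m/s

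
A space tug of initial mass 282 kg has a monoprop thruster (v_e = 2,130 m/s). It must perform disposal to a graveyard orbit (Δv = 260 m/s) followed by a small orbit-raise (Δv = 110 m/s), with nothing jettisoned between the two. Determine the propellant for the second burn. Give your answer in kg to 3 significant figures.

After the first burn: m = 282 × exp(−260/2130.0) = 282 × 0.88509 = 249.595 kg.
After the second burn: m = 249.595 × exp(−110/2130.0) = 249.595 × 0.94967 = 237.033 kg.
Second-burn propellant = 249.595 − 237.033 = 12.562 kg.

propellant for the second burn ≈ 12.6 kg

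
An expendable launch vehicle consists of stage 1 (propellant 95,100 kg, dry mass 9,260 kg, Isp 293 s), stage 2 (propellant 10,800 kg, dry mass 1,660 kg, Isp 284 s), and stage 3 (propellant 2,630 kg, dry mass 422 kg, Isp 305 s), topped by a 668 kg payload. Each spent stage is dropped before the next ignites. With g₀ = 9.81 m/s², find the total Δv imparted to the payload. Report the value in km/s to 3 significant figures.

Δv ≈ 11.2 km/s

Ignition mass of stage 1 = 95,100+9,260 + 10,800+1,660 + 2,630+422 + 668 = 120,540 kg.
Stage 1: m₀ = 120,540 kg, m_f = 120,540 − 95,100 = 25,440 kg; Δv = 293×9.81×ln(4.738) = 2874.3×1.5557 ≈ 4471 m/s.
Stage 2: m₀ = 16,180 kg, m_f = 16,180 − 10,800 = 5,380 kg; Δv = 284×9.81×ln(3.007) = 2786.0×1.1011 ≈ 3068 m/s.
Stage 3: m₀ = 3,720 kg, m_f = 3,720 − 2,630 = 1,090 kg; Δv = 305×9.81×ln(3.413) = 2992.1×1.2275 ≈ 3673 m/s.
Total Δv = 4471 + 3068 + 3673 = 11212 m/s.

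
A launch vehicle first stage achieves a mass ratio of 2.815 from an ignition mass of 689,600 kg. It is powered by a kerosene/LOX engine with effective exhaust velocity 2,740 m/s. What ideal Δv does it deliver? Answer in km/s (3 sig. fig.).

Δv ≈ 2.84 km/s

Δv = v_e · ln(2.815) = 2740.0 × 1.0350 ≈ 2835.8 m/s.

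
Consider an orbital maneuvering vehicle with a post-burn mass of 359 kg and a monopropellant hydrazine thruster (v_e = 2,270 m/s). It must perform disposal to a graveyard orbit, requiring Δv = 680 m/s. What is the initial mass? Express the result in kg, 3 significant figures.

m₀/m_f = exp(Δv / v_e) = exp(680 / 2270.0) = exp(0.2996) = 1.3493.
m₀ = m_f × 1.3493 = 359 × 1.3493 = 484.399 kg.

initial mass ≈ 484 kg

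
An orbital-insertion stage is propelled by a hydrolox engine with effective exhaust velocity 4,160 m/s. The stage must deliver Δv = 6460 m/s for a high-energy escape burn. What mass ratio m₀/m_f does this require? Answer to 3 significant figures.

From the ideal rocket equation, m₀/m_f = exp(Δv / v_e) = exp(6460 / 4160.0) = exp(1.5529) = 4.7251.

mass ratio ≈ 4.73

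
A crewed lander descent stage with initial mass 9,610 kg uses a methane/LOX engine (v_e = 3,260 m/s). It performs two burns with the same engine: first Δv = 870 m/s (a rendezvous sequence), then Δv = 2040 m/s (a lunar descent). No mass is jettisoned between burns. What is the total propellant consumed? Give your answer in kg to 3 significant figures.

total propellant consumed ≈ 5670 kg

After the first burn: m = 9610 × exp(−870/3260.0) = 9610 × 0.76577 = 7,359.05 kg.
After the second burn: m = 7,359.05 × exp(−2040/3260.0) = 7,359.05 × 0.53485 = 3,935.99 kg.
Total propellant = m₀ − m_final = 9610 − 3,935.99 = 5,674.01 kg.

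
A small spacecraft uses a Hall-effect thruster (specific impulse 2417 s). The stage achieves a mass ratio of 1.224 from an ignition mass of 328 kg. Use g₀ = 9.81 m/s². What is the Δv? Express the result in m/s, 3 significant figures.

Δv ≈ 4790 m/s

v_e = Isp · g₀ = 2417 × 9.81 = 23710.8 m/s.
Using Δv = v_e ln(m₀/m_f): Δv = v_e · ln(1.224) = 23710.8 × 0.2021 ≈ 4792.5 m/s.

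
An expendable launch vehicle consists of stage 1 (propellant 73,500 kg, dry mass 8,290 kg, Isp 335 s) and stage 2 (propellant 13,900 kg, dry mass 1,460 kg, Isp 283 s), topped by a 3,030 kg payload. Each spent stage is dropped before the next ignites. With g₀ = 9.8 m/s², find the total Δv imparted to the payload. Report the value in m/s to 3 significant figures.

Ignition mass of stage 1 = 73,500+8,290 + 13,900+1,460 + 3,030 = 100,180 kg.
Stage 1: m₀ = 100,180 kg, m_f = 100,180 − 73,500 = 26,680 kg; Δv = 335×9.8×ln(3.755) = 3283.0×1.3231 ≈ 4344 m/s.
Stage 2: m₀ = 18,390 kg, m_f = 18,390 − 13,900 = 4,490 kg; Δv = 283×9.8×ln(4.096) = 2773.4×1.4100 ≈ 3910 m/s.
Total Δv = 4344 + 3910 = 8254 m/s.

Δv ≈ 8250 m/s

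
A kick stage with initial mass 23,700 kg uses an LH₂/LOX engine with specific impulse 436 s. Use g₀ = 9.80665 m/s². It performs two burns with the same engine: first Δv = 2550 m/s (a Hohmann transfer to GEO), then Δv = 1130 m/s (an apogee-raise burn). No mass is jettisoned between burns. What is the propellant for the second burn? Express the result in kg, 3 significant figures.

propellant for the second burn ≈ 3030 kg

v_e = Isp · g₀ = 436 × 9.80665 = 4275.7 m/s.
After the first burn: m = 23700 × exp(−2550/4275.7) = 23700 × 0.55079 = 13,053.7 kg.
After the second burn: m = 13,053.7 × exp(−1130/4275.7) = 13,053.7 × 0.76776 = 10,022.1 kg.
Second-burn propellant = 13,053.7 − 10,022.1 = 3,031.6 kg.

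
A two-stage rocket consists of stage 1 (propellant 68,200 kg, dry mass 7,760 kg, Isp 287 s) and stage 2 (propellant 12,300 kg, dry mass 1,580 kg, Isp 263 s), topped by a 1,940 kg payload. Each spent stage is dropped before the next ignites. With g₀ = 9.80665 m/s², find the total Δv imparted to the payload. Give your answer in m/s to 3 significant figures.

Δv ≈ 7700 m/s

Ignition mass of stage 1 = 68,200+7,760 + 12,300+1,580 + 1,940 = 91,780 kg.
Stage 1: m₀ = 91,780 kg, m_f = 91,780 − 68,200 = 23,580 kg; Δv = 287×9.80665×ln(3.892) = 2814.5×1.3590 ≈ 3825 m/s.
Stage 2: m₀ = 15,820 kg, m_f = 15,820 − 12,300 = 3,520 kg; Δv = 263×9.80665×ln(4.494) = 2579.1×1.5028 ≈ 3876 m/s.
Total Δv = 3825 + 3876 = 7701 m/s.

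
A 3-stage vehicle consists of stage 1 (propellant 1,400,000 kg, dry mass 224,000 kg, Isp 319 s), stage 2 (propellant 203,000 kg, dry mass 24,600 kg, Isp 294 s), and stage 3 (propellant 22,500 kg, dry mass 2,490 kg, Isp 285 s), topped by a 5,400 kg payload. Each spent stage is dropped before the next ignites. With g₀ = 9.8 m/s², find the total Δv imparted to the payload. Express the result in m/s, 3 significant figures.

Ignition mass of stage 1 = 1,400,000+224,000 + 203,000+24,600 + 22,500+2,490 + 5,400 = 1,881,990 kg.
Stage 1: m₀ = 1,881,990 kg, m_f = 1,881,990 − 1,400,000 = 481,990 kg; Δv = 319×9.8×ln(3.905) = 3126.2×1.3622 ≈ 4258 m/s.
Stage 2: m₀ = 257,990 kg, m_f = 257,990 − 203,000 = 54,990 kg; Δv = 294×9.8×ln(4.692) = 2881.2×1.5458 ≈ 4454 m/s.
Stage 3: m₀ = 30,390 kg, m_f = 30,390 − 22,500 = 7,890 kg; Δv = 285×9.8×ln(3.852) = 2793.0×1.3485 ≈ 3766 m/s.
Total Δv = 4258 + 4454 + 3766 = 12478 m/s.

Δv ≈ 12500 m/s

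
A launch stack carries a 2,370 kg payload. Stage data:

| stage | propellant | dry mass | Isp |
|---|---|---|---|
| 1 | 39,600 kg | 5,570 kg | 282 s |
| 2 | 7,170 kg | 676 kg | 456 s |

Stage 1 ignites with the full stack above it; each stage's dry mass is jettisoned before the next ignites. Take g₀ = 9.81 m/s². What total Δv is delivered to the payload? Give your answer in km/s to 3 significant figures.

Δv ≈ 8.89 km/s

Ignition mass of stage 1 = 39,600+5,570 + 7,170+676 + 2,370 = 55,386 kg.
Stage 1: m₀ = 55,386 kg, m_f = 55,386 − 39,600 = 15,786 kg; Δv = 282×9.81×ln(3.509) = 2766.4×1.2552 ≈ 3472 m/s.
Stage 2: m₀ = 10,216 kg, m_f = 10,216 − 7,170 = 3,046 kg; Δv = 456×9.81×ln(3.354) = 4473.4×1.2101 ≈ 5413 m/s.
Total Δv = 3472 + 5413 = 8885 m/s.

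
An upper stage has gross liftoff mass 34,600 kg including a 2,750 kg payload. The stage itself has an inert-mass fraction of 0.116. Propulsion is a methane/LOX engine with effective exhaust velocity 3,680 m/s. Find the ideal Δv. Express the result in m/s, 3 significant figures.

Stage wet mass = m₀ − payload = 34,600 − 2,750 = 31,850 kg.
Stage dry mass = ε × stage wet mass = 0.116 × 31,850 = 3,694.6 kg.
Burnout mass m_f = stage dry + payload = 3,694.6 + 2,750 = 6,444.6 kg.
Δv = v_e · ln(34,600/6,444.6) = 3680.0 × ln(5.369) = 3680.0 × 1.6806 ≈ 6185 m/s.

Δv ≈ 6180 m/s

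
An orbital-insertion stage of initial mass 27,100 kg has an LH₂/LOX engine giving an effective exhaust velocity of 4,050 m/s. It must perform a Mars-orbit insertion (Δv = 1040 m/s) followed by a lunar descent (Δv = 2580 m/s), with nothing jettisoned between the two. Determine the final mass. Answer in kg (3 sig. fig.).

final mass ≈ 11100 kg

After the first burn: m = 27100 × exp(−1040/4050.0) = 27100 × 0.77353 = 20,962.7 kg.
After the second burn: m = 20,962.7 × exp(−2580/4050.0) = 20,962.7 × 0.52886 = 11,086.3 kg.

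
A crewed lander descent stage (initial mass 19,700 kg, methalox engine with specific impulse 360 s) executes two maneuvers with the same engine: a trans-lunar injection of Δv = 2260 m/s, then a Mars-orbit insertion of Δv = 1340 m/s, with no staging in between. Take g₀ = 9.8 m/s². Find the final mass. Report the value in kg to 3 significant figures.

v_e = Isp · g₀ = 360 × 9.8 = 3528.0 m/s.
After the first burn: m = 19700 × exp(−2260/3528.0) = 19700 × 0.52698 = 10,381.5 kg.
After the second burn: m = 10,381.5 × exp(−1340/3528.0) = 10,381.5 × 0.68399 = 7,100.84 kg.

final mass ≈ 7100 kg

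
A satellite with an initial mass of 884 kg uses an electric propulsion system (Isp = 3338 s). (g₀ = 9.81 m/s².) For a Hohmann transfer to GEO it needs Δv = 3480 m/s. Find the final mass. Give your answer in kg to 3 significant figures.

v_e = Isp · g₀ = 3338 × 9.81 = 32745.8 m/s.
Using Δv = v_e ln(m₀/m_f): m₀/m_f = exp(Δv / v_e) = exp(3480 / 32745.8) = exp(0.1063) = 1.1121.
m_f = m₀ / 1.1121 = 884 / 1.1121 = 794.893 kg.

final mass ≈ 795 kg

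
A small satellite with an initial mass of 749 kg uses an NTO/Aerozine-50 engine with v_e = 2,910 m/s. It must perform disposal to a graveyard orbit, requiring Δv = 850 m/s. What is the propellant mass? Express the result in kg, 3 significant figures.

propellant mass ≈ 190 kg

m₀/m_f = exp(Δv / v_e) = exp(850 / 2910.0) = exp(0.2921) = 1.3392.
m_f = 749 / 1.3392 = 559.289 kg, so propellant = m₀ − m_f = 749 − 559.289 = 189.711 kg.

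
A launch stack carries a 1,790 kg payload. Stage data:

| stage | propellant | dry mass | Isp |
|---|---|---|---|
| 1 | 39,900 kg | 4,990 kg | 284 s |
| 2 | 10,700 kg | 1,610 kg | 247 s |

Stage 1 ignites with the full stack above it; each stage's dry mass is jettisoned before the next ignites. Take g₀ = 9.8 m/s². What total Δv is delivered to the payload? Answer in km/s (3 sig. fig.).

Ignition mass of stage 1 = 39,900+4,990 + 10,700+1,610 + 1,790 = 58,990 kg.
Stage 1: m₀ = 58,990 kg, m_f = 58,990 − 39,900 = 19,090 kg; Δv = 284×9.8×ln(3.09) = 2783.2×1.1282 ≈ 3140 m/s.
Stage 2: m₀ = 14,100 kg, m_f = 14,100 − 10,700 = 3,400 kg; Δv = 247×9.8×ln(4.147) = 2420.6×1.4224 ≈ 3443 m/s.
Total Δv = 3140 + 3443 = 6583 m/s.

Δv ≈ 6.58 km/s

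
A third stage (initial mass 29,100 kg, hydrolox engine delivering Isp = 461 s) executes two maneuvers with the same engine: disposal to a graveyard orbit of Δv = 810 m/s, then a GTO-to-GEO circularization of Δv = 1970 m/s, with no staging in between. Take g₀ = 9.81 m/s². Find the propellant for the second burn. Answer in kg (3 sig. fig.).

propellant for the second burn ≈ 8590 kg

v_e = Isp · g₀ = 461 × 9.81 = 4522.4 m/s.
After the first burn: m = 29100 × exp(−810/4522.4) = 29100 × 0.83602 = 24,328.2 kg.
After the second burn: m = 24,328.2 × exp(−1970/4522.4) = 24,328.2 × 0.64687 = 15,737.2 kg.
Second-burn propellant = 24,328.2 − 15,737.2 = 8,591 kg.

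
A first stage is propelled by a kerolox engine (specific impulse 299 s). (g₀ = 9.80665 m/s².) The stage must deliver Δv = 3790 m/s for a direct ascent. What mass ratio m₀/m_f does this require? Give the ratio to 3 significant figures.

mass ratio ≈ 3.64

v_e = Isp · g₀ = 299 × 9.80665 = 2932.2 m/s.
From the ideal rocket equation, m₀/m_f = exp(Δv / v_e) = exp(3790 / 2932.2) = exp(1.2925) = 3.6421.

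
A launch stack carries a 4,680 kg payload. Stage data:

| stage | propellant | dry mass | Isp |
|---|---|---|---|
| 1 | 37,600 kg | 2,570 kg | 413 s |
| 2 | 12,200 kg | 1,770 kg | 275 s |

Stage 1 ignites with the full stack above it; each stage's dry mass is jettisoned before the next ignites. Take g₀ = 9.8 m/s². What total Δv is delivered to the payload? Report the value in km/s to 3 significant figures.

Ignition mass of stage 1 = 37,600+2,570 + 12,200+1,770 + 4,680 = 58,820 kg.
Stage 1: m₀ = 58,820 kg, m_f = 58,820 − 37,600 = 21,220 kg; Δv = 413×9.8×ln(2.772) = 4047.4×1.0195 ≈ 4126 m/s.
Stage 2: m₀ = 18,650 kg, m_f = 18,650 − 12,200 = 6,450 kg; Δv = 275×9.8×ln(2.891) = 2695.0×1.0618 ≈ 2861 m/s.
Total Δv = 4126 + 2861 = 6987 m/s.

Δv ≈ 6.99 km/s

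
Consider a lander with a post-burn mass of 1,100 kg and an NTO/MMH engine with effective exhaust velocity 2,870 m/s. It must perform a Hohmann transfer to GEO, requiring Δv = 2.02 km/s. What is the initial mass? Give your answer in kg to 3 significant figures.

Using Δv = v_e ln(m₀/m_f): m₀/m_f = exp(Δv / v_e) = exp(2020 / 2870.0) = exp(0.7038) = 2.0215.
m₀ = m_f × 2.0215 = 1,100 × 2.0215 = 2,223.65 kg.

initial mass ≈ 2220 kg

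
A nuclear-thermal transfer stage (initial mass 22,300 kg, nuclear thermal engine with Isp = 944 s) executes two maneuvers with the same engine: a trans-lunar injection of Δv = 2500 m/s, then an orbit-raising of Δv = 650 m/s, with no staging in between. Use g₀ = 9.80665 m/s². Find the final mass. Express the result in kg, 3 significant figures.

v_e = Isp · g₀ = 944 × 9.80665 = 9257.5 m/s.
After the first burn: m = 22300 × exp(−2500/9257.5) = 22300 × 0.76334 = 17,022.5 kg.
After the second burn: m = 17,022.5 × exp(−650/9257.5) = 17,022.5 × 0.93219 = 15,868.2 kg.

final mass ≈ 15900 kg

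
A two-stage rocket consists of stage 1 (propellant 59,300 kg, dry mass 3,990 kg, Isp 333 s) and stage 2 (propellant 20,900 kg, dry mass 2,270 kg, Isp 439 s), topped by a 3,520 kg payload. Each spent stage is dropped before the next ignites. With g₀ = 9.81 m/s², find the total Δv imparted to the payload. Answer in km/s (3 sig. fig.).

Ignition mass of stage 1 = 59,300+3,990 + 20,900+2,270 + 3,520 = 89,980 kg.
Stage 1: m₀ = 89,980 kg, m_f = 89,980 − 59,300 = 30,680 kg; Δv = 333×9.81×ln(2.933) = 3266.7×1.0760 ≈ 3515 m/s.
Stage 2: m₀ = 26,690 kg, m_f = 26,690 − 20,900 = 5,790 kg; Δv = 439×9.81×ln(4.61) = 4306.6×1.5282 ≈ 6581 m/s.
Total Δv = 3515 + 6581 = 10096 m/s.

Δv ≈ 10.1 km/s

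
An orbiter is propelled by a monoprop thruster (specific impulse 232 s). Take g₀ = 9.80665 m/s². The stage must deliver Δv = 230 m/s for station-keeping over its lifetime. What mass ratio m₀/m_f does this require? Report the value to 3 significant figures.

v_e = Isp · g₀ = 232 × 9.80665 = 2275.1 m/s.
Rocket equation: m₀/m_f = exp(Δv / v_e) = exp(230 / 2275.1) = exp(0.1011) = 1.1064.

mass ratio ≈ 1.11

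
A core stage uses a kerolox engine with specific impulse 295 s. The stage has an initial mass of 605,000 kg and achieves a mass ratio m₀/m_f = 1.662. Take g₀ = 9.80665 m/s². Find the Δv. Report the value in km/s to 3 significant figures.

v_e = Isp · g₀ = 295 × 9.80665 = 2893.0 m/s.
Rocket equation: Δv = v_e · ln(1.662) = 2893.0 × 0.5080 ≈ 1469.7 m/s.

Δv ≈ 1.47 km/s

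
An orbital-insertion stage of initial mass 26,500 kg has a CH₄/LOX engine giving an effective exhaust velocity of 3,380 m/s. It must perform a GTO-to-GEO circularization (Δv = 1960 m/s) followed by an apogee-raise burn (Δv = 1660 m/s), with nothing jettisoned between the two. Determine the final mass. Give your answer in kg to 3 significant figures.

final mass ≈ 9080 kg

After the first burn: m = 26500 × exp(−1960/3380.0) = 26500 × 0.55996 = 14,838.9 kg.
After the second burn: m = 14,838.9 × exp(−1660/3380.0) = 14,838.9 × 0.61194 = 9,080.52 kg.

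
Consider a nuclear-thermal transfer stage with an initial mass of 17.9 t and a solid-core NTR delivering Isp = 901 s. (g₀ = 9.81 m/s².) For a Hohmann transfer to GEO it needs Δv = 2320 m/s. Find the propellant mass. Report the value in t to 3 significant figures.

v_e = Isp · g₀ = 901 × 9.81 = 8838.8 m/s.
Using Δv = v_e ln(m₀/m_f): m₀/m_f = exp(Δv / v_e) = exp(2320 / 8838.8) = exp(0.2625) = 1.3001.
m_f = 17.9 / 1.3001 = 13.7682 t, so propellant = m₀ − m_f = 17.9 − 13.7682 = 4.1318 t.

propellant mass ≈ 4.13 t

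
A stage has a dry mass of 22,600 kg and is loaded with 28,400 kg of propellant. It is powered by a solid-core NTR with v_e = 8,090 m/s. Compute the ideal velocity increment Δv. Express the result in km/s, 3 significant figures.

m₀ = m_dry + m_prop = 22,600 + 28,400 = 51,000 kg.
By the Tsiolkovsky rocket equation, Δv = v_e · ln(m₀/m_f) = 8090.0 × ln(2.257) = 8090.0 × 0.8139 ≈ 6584.3 m/s.

Δv ≈ 6.58 km/s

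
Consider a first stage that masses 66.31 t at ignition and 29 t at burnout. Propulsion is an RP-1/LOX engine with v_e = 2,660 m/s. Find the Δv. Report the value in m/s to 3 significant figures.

Δv ≈ 2200 m/s

Using Δv = v_e ln(m₀/m_f): Δv = v_e · ln(m₀/m_f) = 2660.0 × ln(2.287) = 2660.0 × 0.8270 ≈ 2199.9 m/s.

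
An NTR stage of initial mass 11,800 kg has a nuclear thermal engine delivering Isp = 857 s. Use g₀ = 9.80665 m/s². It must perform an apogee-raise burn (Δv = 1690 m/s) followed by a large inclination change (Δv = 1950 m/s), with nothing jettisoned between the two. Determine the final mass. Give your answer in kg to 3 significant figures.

v_e = Isp · g₀ = 857 × 9.80665 = 8404.3 m/s.
After the first burn: m = 11800 × exp(−1690/8404.3) = 11800 × 0.81784 = 9,650.51 kg.
After the second burn: m = 9,650.51 × exp(−1950/8404.3) = 9,650.51 × 0.79293 = 7,652.18 kg.

final mass ≈ 7650 kg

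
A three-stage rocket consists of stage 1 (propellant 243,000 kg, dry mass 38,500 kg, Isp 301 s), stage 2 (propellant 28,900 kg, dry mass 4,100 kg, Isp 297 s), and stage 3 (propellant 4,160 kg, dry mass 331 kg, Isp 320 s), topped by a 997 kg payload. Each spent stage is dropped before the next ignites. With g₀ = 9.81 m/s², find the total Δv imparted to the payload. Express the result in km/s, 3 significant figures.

Δv ≈ 12.7 km/s

Ignition mass of stage 1 = 243,000+38,500 + 28,900+4,100 + 4,160+331 + 997 = 319,988 kg.
Stage 1: m₀ = 319,988 kg, m_f = 319,988 − 243,000 = 76,988 kg; Δv = 301×9.81×ln(4.156) = 2952.8×1.4246 ≈ 4207 m/s.
Stage 2: m₀ = 38,488 kg, m_f = 38,488 − 28,900 = 9,588 kg; Δv = 297×9.81×ln(4.014) = 2913.6×1.3898 ≈ 4049 m/s.
Stage 3: m₀ = 5,488 kg, m_f = 5,488 − 4,160 = 1,328 kg; Δv = 320×9.81×ln(4.133) = 3139.2×1.4189 ≈ 4454 m/s.
Total Δv = 4207 + 4049 + 4454 = 12710 m/s.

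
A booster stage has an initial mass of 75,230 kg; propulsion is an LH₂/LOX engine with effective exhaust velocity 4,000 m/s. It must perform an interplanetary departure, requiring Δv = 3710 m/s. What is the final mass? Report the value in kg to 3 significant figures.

Using Δv = v_e ln(m₀/m_f): m₀/m_f = exp(Δv / v_e) = exp(3710 / 4000.0) = exp(0.9275) = 2.5282.
m_f = m₀ / 2.5282 = 75,230 / 2.5282 = 29,756.3 kg.

final mass ≈ 29800 kg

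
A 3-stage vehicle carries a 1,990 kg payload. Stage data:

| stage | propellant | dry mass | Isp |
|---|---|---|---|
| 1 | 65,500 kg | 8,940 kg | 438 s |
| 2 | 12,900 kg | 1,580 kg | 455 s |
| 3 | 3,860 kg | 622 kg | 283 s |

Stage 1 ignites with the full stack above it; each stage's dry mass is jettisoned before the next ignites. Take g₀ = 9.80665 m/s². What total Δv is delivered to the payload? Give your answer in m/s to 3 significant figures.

Ignition mass of stage 1 = 65,500+8,940 + 12,900+1,580 + 3,860+622 + 1,990 = 95,392 kg.
Stage 1: m₀ = 95,392 kg, m_f = 95,392 − 65,500 = 29,892 kg; Δv = 438×9.80665×ln(3.191) = 4295.3×1.1604 ≈ 4984 m/s.
Stage 2: m₀ = 20,952 kg, m_f = 20,952 − 12,900 = 8,052 kg; Δv = 455×9.80665×ln(2.602) = 4462.0×0.9563 ≈ 4267 m/s.
Stage 3: m₀ = 6,472 kg, m_f = 6,472 − 3,860 = 2,612 kg; Δv = 283×9.80665×ln(2.478) = 2775.3×0.9074 ≈ 2518 m/s.
Total Δv = 4984 + 4267 + 2518 = 11769 m/s.

Δv ≈ 11800 m/s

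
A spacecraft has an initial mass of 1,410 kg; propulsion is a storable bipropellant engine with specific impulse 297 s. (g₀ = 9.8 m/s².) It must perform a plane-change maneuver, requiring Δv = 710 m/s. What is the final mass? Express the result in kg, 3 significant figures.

final mass ≈ 1100 kg

v_e = Isp · g₀ = 297 × 9.8 = 2910.6 m/s.
By the Tsiolkovsky rocket equation, m₀/m_f = exp(Δv / v_e) = exp(710 / 2910.6) = exp(0.2439) = 1.2763.
m_f = m₀ / 1.2763 = 1,410 / 1.2763 = 1,104.76 kg.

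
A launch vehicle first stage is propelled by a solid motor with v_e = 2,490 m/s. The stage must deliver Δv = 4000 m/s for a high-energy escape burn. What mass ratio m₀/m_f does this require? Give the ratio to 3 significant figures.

m₀/m_f = exp(Δv / v_e) = exp(4000 / 2490.0) = exp(1.6064) = 4.9850.

mass ratio ≈ 4.98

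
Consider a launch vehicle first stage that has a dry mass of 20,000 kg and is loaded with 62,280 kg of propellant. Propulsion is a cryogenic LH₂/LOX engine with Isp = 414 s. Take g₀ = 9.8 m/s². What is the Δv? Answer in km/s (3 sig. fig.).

Δv ≈ 5.74 km/s

v_e = Isp · g₀ = 414 × 9.8 = 4057.2 m/s.
m₀ = m_dry + m_prop = 20,000 + 62,280 = 82,280 kg.
Rocket equation: Δv = v_e · ln(m₀/m_f) = 4057.2 × ln(4.114) = 4057.2 × 1.4144 ≈ 5738.5 m/s.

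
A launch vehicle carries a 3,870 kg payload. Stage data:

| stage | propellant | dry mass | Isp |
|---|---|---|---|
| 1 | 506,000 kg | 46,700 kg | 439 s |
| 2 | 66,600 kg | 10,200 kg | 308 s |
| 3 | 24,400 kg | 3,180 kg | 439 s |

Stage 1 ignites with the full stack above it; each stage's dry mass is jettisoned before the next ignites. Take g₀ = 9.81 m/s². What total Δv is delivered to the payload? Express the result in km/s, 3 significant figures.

Δv ≈ 15.6 km/s

Ignition mass of stage 1 = 506,000+46,700 + 66,600+10,200 + 24,400+3,180 + 3,870 = 660,950 kg.
Stage 1: m₀ = 660,950 kg, m_f = 660,950 − 506,000 = 154,950 kg; Δv = 439×9.81×ln(4.266) = 4306.6×1.4506 ≈ 6247 m/s.
Stage 2: m₀ = 108,250 kg, m_f = 108,250 − 66,600 = 41,650 kg; Δv = 308×9.81×ln(2.599) = 3021.5×0.9551 ≈ 2886 m/s.
Stage 3: m₀ = 31,450 kg, m_f = 31,450 − 24,400 = 7,050 kg; Δv = 439×9.81×ln(4.461) = 4306.6×1.4954 ≈ 6440 m/s.
Total Δv = 6247 + 2886 + 6440 = 15573 m/s.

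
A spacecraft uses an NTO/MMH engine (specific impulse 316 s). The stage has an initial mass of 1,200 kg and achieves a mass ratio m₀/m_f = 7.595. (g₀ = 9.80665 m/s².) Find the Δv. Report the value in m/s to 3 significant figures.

v_e = Isp · g₀ = 316 × 9.80665 = 3098.9 m/s.
Δv = v_e · ln(7.595) = 3098.9 × 2.0275 ≈ 6283.0 m/s.

Δv ≈ 6280 m/s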